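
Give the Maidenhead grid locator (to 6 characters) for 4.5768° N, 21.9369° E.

KJ04xn

Offset from 180°W / 90°S: lon 201.9369°, lat 94.5768°.
Field: lon ⌊201.9369/20⌋ = 10 → K; lat ⌊94.5768/10⌋ = 9 → J.
Square: lon ⌊1.9369/2⌋ = 0; lat ⌊4.5768/1⌋ = 4.
Subsquare: lon ⌊1.9369/0.0833333⌋ = 23 → x; lat ⌊0.5768/0.0416667⌋ = 13 → n.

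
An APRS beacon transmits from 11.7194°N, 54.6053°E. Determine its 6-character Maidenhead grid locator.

Offset from 180°W / 90°S: lon 234.6053°, lat 101.7194°.
Field: 234.6053/20 → 11 → L, 101.7194/10 → 10 → K; chars LK.
Square: 14.6053/2 → 7, 1.7194/1 → 1; chars 71.
Subsquare: 0.6053/0.0833333 → 7 → h, 0.7194/0.0416667 → 17 → r; chars hr.

LK71hr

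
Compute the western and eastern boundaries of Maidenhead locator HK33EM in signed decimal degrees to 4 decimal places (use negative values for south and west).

Field H=7, K=10: +7·20° lon, +10·10° lat → SW at lon -40°, lat 10°.
Square 3, 3: +3·2° lon, +3·1° lat → SW at lon -34°, lat 13°.
Subsquare e=4, m=12: +4·0.0833333° lon, +12·0.0416667° lat → SW at lon -33.6667°, lat 13.5°.
Cell spans 0.0833333° lon × 0.0416667° lat.
west -33.6667, east -33.5833.

-33.6667, -33.5833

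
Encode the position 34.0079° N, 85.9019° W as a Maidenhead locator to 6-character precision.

EM74ba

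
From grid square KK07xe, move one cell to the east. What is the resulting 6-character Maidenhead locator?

Longitude subsquare x = 23; +1 → 24, wraps to 0 = a, carry into square.
Longitude square 0; +1 → 1.
The latitude characters are unchanged.

KK17ae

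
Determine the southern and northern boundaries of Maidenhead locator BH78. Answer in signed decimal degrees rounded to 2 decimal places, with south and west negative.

Field B=1, H=7: +1·20° lon, +7·10° lat → SW at lon -160°, lat -20°.
Square 7, 8: +7·2° lon, +8·1° lat → SW at lon -146°, lat -12°.
Cell spans 2° lon × 1° lat.
south -12.00, north -11.00.

-12.00, -11.00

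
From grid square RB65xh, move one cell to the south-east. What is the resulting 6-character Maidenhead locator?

RB75ag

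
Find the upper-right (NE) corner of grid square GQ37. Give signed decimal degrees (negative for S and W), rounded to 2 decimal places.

78.00, -52.00

Field G=6, Q=16: +6·20° lon, +16·10° lat → SW at lon -60°, lat 70°.
Square 3, 7: +3·2° lon, +7·1° lat → SW at lon -54°, lat 77°.
Cell spans 2° lon × 1° lat. NE corner is SW corner plus one full cell.
latitude 78.00, longitude -52.00.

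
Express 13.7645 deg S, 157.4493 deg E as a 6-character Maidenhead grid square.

Shift to the Maidenhead origin (180°W, 90°S): lon 337.4493, lat 76.2355.
Field: 337.4493/20 → 16 → Q, 76.2355/10 → 7 → H; chars QH.
Square: 17.4493/2 → 8, 6.2355/1 → 6; chars 86.
Subsquare: 1.4493/0.0833333 → 17 → r, 0.2355/0.0416667 → 5 → f; chars rf.

QH86rf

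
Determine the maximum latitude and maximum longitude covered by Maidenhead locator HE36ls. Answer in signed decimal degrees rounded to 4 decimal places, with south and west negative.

Field H=7, E=4: +7·20° lon, +4·10° lat → SW at lon -40°, lat -50°.
Square 3, 6: +3·2° lon, +6·1° lat → SW at lon -34°, lat -44°.
Subsquare l=11, s=18: +11·0.0833333° lon, +18·0.0416667° lat → SW at lon -33.0833°, lat -43.25°.
Cell spans 0.0833333° lon × 0.0416667° lat. NE corner is SW corner plus one full cell.
latitude -43.2083, longitude -33.0000.

-43.2083, -33.0000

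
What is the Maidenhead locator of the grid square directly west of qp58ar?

QP48xr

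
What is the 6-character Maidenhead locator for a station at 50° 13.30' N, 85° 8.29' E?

NO20nf

Offset from 180°W / 90°S: lon 265.1382°, lat 140.2217°.
Field: 265.1382/20 → 13 → N, 140.2217/10 → 14 → O; chars NO.
Square: 5.1382/2 → 2, 0.2217/1 → 0; chars 20.
Subsquare: 1.1382/0.0833333 → 13 → n, 0.2217/0.0416667 → 5 → f; chars nf.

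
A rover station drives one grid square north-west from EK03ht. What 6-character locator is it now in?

Longitude subsquare h = 7; −1 → 6 = g.
Latitude subsquare t = 19; +1 → 20 = u.

EK03gu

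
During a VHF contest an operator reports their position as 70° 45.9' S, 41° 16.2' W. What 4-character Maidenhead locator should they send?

Add 180° to longitude and 90° to latitude: 138.73, 19.23.
Field (20°×10°, letters A–R): 138.73/20 → 6 → G, 19.23/10 → 1 → B; chars GB.
Square (2°×1°, digits 0–9): 18.73/2 → 9, 9.23/1 → 9; chars 99.

GB99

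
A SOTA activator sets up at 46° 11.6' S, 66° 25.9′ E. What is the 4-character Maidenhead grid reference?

ME33

Add 180° to longitude and 90° to latitude: 246.43, 43.81.
Field (20°×10°, letters A–R): lon ⌊246.43/20⌋ = 12 → M; lat ⌊43.81/10⌋ = 4 → E.
Square (2°×1°, digits 0–9): lon ⌊6.43/2⌋ = 3; lat ⌊3.81/1⌋ = 3.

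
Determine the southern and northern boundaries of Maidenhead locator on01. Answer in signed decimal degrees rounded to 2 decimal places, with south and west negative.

41.00, 42.00

Field O=14, N=13: +14·20° lon, +13·10° lat → SW at lon 100°, lat 40°.
Square 0, 1: +0·2° lon, +1·1° lat → SW at lon 100°, lat 41°.
Cell spans 2° lon × 1° lat.
south 41.00, north 42.00.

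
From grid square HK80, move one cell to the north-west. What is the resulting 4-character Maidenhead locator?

HK71

Longitude square 8; −1 → 7.
Latitude square 0; +1 → 1.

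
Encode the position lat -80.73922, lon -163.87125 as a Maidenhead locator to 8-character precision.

AA89bg52

Shift to the Maidenhead origin (180°W, 90°S): lon 16.12875, lat 9.26078.
Field: 16.12875/20 → 0 → A, 9.26078/10 → 0 → A; chars AA.
Square: 16.12875/2 → 8, 9.26078/1 → 9; chars 89.
Subsquare: 0.12875/0.0833333 → 1 → b, 0.26078/0.0416667 → 6 → g; chars bg.
Extended square: 0.04542/0.00833333 → 5, 0.01078/0.00416667 → 2; chars 52.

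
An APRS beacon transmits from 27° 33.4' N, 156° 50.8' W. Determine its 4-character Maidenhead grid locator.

BL17

Add 180° to longitude and 90° to latitude: 23.15, 117.56.
Field: 23.15/20 → 1 → B, 117.56/10 → 11 → L; chars BL.
Square: 3.15/2 → 1, 7.56/1 → 7; chars 17.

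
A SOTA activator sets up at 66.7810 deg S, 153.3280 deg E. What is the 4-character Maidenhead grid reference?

Offset from 180°W / 90°S: lon 333.33°, lat 23.22°.
Field (20°×10°, letters A–R): lon ⌊333.33/20⌋ = 16 → Q; lat ⌊23.22/10⌋ = 2 → C.
Square (2°×1°, digits 0–9): lon ⌊13.33/2⌋ = 6; lat ⌊3.22/1⌋ = 3.

QC63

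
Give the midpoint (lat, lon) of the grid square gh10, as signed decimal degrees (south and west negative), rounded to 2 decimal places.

-19.50, -57.00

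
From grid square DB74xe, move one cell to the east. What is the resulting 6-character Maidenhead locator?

DB84ae

Longitude subsquare x = 23; +1 → 24, wraps to 0 = a, carry into square.
Longitude square 7; +1 → 8.
The latitude characters are unchanged.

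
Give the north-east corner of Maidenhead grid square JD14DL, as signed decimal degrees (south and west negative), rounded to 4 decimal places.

Field J=9, D=3: +9·20° lon, +3·10° lat → SW at lon 0°, lat -60°.
Square 1, 4: +1·2° lon, +4·1° lat → SW at lon 2°, lat -56°.
Subsquare d=3, l=11: +3·0.0833333° lon, +11·0.0416667° lat → SW at lon 2.25°, lat -55.5417°.
Cell spans 0.0833333° lon × 0.0416667° lat. NE corner is SW corner plus one full cell.
latitude -55.5000, longitude 2.3333.

-55.5000, 2.3333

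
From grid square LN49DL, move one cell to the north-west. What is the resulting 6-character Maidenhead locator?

LN49cm

Longitude subsquare d = 3; −1 → 2 = c.
Latitude subsquare l = 11; +1 → 12 = m.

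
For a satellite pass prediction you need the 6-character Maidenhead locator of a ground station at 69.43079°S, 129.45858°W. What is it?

CC50gn

Add 180° to longitude and 90° to latitude: 50.5414, 20.5692.
Field: 50.5414/20 → 2 → C, 20.5692/10 → 2 → C; chars CC.
Square: 10.5414/2 → 5, 0.5692/1 → 0; chars 50.
Subsquare: 0.5414/0.0833333 → 6 → g, 0.5692/0.0416667 → 13 → n; chars gn.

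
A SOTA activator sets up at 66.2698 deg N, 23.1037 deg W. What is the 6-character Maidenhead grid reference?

HP86kg

Add 180° to longitude and 90° to latitude: 156.8963, 156.2698.
Field: 156.8963/20 → 7 → H, 156.2698/10 → 15 → P; chars HP.
Square: 16.8963/2 → 8, 6.2698/1 → 6; chars 86.
Subsquare: 0.8963/0.0833333 → 10 → k, 0.2698/0.0416667 → 6 → g; chars kg.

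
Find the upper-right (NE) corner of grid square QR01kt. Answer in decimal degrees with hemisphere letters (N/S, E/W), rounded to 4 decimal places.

Field Q=16, R=17: +16·20° lon, +17·10° lat → SW at lon 140°, lat 80°.
Square 0, 1: +0·2° lon, +1·1° lat → SW at lon 140°, lat 81°.
Subsquare k=10, t=19: +10·0.0833333° lon, +19·0.0416667° lat → SW at lon 140.833°, lat 81.7917°.
Cell spans 0.0833333° lon × 0.0416667° lat. NE corner is SW corner plus one full cell.
latitude 81.8333° N, longitude 140.9167° E.

81.8333° N, 140.9167° E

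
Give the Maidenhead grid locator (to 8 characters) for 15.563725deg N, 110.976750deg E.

OK55ln75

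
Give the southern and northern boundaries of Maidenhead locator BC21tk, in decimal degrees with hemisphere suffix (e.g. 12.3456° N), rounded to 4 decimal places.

68.5833° S, 68.5417° S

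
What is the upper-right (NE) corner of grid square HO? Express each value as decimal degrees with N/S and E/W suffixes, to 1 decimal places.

Field H=7, O=14: +7·20° lon, +14·10° lat → SW at lon -40°, lat 50°.
Cell spans 20° lon × 10° lat. NE corner is SW corner plus one full cell.
latitude 60.0° N, longitude 20.0° W.

60.0° N, 20.0° W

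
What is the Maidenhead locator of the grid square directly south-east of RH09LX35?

RH09lx44

Longitude extended square 3; +1 → 4.
Latitude extended square 5; −1 → 4.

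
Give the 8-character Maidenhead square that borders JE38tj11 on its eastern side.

Longitude extended square 1; +1 → 2.
The latitude characters are unchanged.

JE38tj21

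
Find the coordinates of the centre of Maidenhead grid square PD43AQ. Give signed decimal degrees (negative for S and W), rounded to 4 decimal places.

-56.3125, 128.0417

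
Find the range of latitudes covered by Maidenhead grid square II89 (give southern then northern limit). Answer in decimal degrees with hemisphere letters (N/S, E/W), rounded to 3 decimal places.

Field I=8, I=8: +8·20° lon, +8·10° lat → SW at lon -20°, lat -10°.
Square 8, 9: +8·2° lon, +9·1° lat → SW at lon -4°, lat -1°.
Cell spans 2° lon × 1° lat.
south 1.000° S, north 0.000° N.

1.000° S, 0.000° N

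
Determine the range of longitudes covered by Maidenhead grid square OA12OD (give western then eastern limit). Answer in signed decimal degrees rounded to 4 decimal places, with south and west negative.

103.1667, 103.2500

Field O=14, A=0: +14·20° lon, +0·10° lat → SW at lon 100°, lat -90°.
Square 1, 2: +1·2° lon, +2·1° lat → SW at lon 102°, lat -88°.
Subsquare o=14, d=3: +14·0.0833333° lon, +3·0.0416667° lat → SW at lon 103.167°, lat -87.875°.
Cell spans 0.0833333° lon × 0.0416667° lat.
west 103.1667, east 103.2500.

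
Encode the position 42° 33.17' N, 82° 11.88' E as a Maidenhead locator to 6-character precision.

NN12cn

Add 180° to longitude and 90° to latitude: 262.1980, 132.5528.
Field (20°×10°, letters A–R): lon ⌊262.1980/20⌋ = 13 → N; lat ⌊132.5528/10⌋ = 13 → N.
Square (2°×1°, digits 0–9): lon ⌊2.1980/2⌋ = 1; lat ⌊2.5528/1⌋ = 2.
Subsquare (5′×2.5′, letters a–x): lon ⌊0.1980/0.0833333⌋ = 2 → c; lat ⌊0.5528/0.0416667⌋ = 13 → n.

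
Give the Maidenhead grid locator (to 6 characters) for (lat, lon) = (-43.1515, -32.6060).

HE36qu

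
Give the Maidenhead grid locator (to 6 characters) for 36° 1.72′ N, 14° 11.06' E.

JM76ca

Shift to the Maidenhead origin (180°W, 90°S): lon 194.1843, lat 126.0287.
Field: lon ⌊194.1843/20⌋ = 9 → J; lat ⌊126.0287/10⌋ = 12 → M.
Square: lon ⌊14.1843/2⌋ = 7; lat ⌊6.0287/1⌋ = 6.
Subsquare: lon ⌊0.1843/0.0833333⌋ = 2 → c; lat ⌊0.0287/0.0416667⌋ = 0 → a.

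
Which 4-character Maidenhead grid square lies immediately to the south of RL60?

RK69

Latitude square 0; −1 → -1, wraps to 9, carry into field.
Latitude field L = 11; −1 → 10 = K.
The longitude characters are unchanged.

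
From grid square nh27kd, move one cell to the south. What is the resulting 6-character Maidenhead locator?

NH27kc

Latitude subsquare d = 3; −1 → 2 = c.
The longitude characters are unchanged.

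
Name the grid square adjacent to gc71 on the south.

Latitude square 1; −1 → 0.
The longitude characters are unchanged.

GC70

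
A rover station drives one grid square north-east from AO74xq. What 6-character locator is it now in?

Longitude subsquare x = 23; +1 → 24, wraps to 0 = a, carry into square.
Longitude square 7; +1 → 8.
Latitude subsquare q = 16; +1 → 17 = r.

AO84ar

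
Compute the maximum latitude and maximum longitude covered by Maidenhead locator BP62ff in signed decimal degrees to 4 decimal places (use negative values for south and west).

62.2500, -147.5000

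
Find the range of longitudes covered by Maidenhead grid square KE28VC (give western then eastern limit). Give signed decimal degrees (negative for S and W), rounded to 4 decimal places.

25.7500, 25.8333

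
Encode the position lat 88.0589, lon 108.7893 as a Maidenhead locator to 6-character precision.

OR48jb

Offset from 180°W / 90°S: lon 288.7893°, lat 178.0589°.
Field: 288.7893/20 → 14 → O, 178.0589/10 → 17 → R; chars OR.
Square: 8.7893/2 → 4, 8.0589/1 → 8; chars 48.
Subsquare: 0.7893/0.0833333 → 9 → j, 0.0589/0.0416667 → 1 → b; chars jb.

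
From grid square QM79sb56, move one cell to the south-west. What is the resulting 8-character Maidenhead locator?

QM79sb45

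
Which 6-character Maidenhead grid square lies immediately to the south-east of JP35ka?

JP34lx

Longitude subsquare k = 10; +1 → 11 = l.
Latitude subsquare a = 0; −1 → -1, wraps to 23 = x, carry into square.
Latitude square 5; −1 → 4.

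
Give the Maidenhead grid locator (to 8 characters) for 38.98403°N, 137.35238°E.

PM88qx26

Offset from 180°W / 90°S: lon 317.35238°, lat 128.98403°.
Field: 317.35238/20 → 15 → P, 128.98403/10 → 12 → M; chars PM.
Square: 17.35238/2 → 8, 8.98403/1 → 8; chars 88.
Subsquare: 1.35238/0.0833333 → 16 → q, 0.98403/0.0416667 → 23 → x; chars qx.
Extended square: 0.01905/0.00833333 → 2, 0.02570/0.00416667 → 6; chars 26.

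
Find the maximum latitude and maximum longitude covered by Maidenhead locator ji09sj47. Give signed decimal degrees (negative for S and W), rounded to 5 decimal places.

Field J=9, I=8: +9·20° lon, +8·10° lat → SW at lon 0°, lat -10°.
Square 0, 9: +0·2° lon, +9·1° lat → SW at lon 0°, lat -1°.
Subsquare s=18, j=9: +18·0.0833333° lon, +9·0.0416667° lat → SW at lon 1.5°, lat -0.625°.
Extended square 4, 7: +4·0.00833333° lon, +7·0.00416667° lat → SW at lon 1.53333°, lat -0.595833°.
Cell spans 0.00833333° lon × 0.00416667° lat. NE corner is SW corner plus one full cell.
latitude -0.59167, longitude 1.54167.

-0.59167, 1.54167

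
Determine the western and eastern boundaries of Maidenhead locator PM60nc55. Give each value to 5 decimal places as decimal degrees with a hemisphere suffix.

Field P=15, M=12: +15·20° lon, +12·10° lat → SW at lon 120°, lat 30°.
Square 6, 0: +6·2° lon, +0·1° lat → SW at lon 132°, lat 30°.
Subsquare n=13, c=2: +13·0.0833333° lon, +2·0.0416667° lat → SW at lon 133.083°, lat 30.0833°.
Extended square 5, 5: +5·0.00833333° lon, +5·0.00416667° lat → SW at lon 133.125°, lat 30.1042°.
Cell spans 0.00833333° lon × 0.00416667° lat.
west 133.12500° E, east 133.13333° E.

133.12500° E, 133.13333° E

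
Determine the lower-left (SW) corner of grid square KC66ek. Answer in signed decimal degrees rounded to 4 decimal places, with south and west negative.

-63.5833, 32.3333

Field K=10, C=2: +10·20° lon, +2·10° lat → SW at lon 20°, lat -70°.
Square 6, 6: +6·2° lon, +6·1° lat → SW at lon 32°, lat -64°.
Subsquare e=4, k=10: +4·0.0833333° lon, +10·0.0416667° lat → SW at lon 32.3333°, lat -63.5833°.
latitude -63.5833, longitude 32.3333.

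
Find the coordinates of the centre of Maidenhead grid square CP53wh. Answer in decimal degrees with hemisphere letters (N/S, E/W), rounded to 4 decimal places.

63.3125° N, 128.1250° W

Field C=2, P=15: +2·20° lon, +15·10° lat → SW at lon -140°, lat 60°.
Square 5, 3: +5·2° lon, +3·1° lat → SW at lon -130°, lat 63°.
Subsquare w=22, h=7: +22·0.0833333° lon, +7·0.0416667° lat → SW at lon -128.167°, lat 63.2917°.
Cell spans 0.0833333° lon × 0.0416667° lat. Centre is SW corner plus half of each.
latitude 63.3125° N, longitude 128.1250° W.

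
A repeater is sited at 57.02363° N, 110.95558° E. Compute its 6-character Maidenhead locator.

OO57la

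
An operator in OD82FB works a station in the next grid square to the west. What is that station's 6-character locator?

OD82eb

Longitude subsquare f = 5; −1 → 4 = e.
The latitude characters are unchanged.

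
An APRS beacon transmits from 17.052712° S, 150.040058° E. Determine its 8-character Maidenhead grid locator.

QH52aw47

Offset from 180°W / 90°S: lon 330.04006°, lat 72.94729°.
Field: lon ⌊330.04006/20⌋ = 16 → Q; lat ⌊72.94729/10⌋ = 7 → H.
Square: lon ⌊10.04006/2⌋ = 5; lat ⌊2.94729/1⌋ = 2.
Subsquare: lon ⌊0.04006/0.0833333⌋ = 0 → a; lat ⌊0.94729/0.0416667⌋ = 22 → w.
Extended square: lon ⌊0.04006/0.00833333⌋ = 4; lat ⌊0.03062/0.00416667⌋ = 7.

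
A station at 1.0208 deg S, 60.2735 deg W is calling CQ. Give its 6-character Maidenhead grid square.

FI98ux

Offset from 180°W / 90°S: lon 119.7265°, lat 88.9792°.
Field: 119.7265/20 → 5 → F, 88.9792/10 → 8 → I; chars FI.
Square: 19.7265/2 → 9, 8.9792/1 → 8; chars 98.
Subsquare: 1.7265/0.0833333 → 20 → u, 0.9792/0.0416667 → 23 → x; chars ux.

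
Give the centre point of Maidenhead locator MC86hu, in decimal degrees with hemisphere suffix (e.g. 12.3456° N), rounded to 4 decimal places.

63.1458° S, 76.6250° E

Field M=12, C=2: +12·20° lon, +2·10° lat → SW at lon 60°, lat -70°.
Square 8, 6: +8·2° lon, +6·1° lat → SW at lon 76°, lat -64°.
Subsquare h=7, u=20: +7·0.0833333° lon, +20·0.0416667° lat → SW at lon 76.5833°, lat -63.1667°.
Cell spans 0.0833333° lon × 0.0416667° lat. Centre is SW corner plus half of each.
latitude 63.1458° S, longitude 76.6250° E.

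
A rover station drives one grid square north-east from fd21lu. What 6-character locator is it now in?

Longitude subsquare l = 11; +1 → 12 = m.
Latitude subsquare u = 20; +1 → 21 = v.

FD21mv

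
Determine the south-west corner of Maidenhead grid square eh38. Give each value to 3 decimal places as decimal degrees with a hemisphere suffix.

12.000° S, 94.000° W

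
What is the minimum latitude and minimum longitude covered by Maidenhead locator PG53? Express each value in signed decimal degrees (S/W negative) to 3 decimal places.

-27.000, 130.000

Field P=15, G=6: +15·20° lon, +6·10° lat → SW at lon 120°, lat -30°.
Square 5, 3: +5·2° lon, +3·1° lat → SW at lon 130°, lat -27°.
latitude -27.000, longitude 130.000.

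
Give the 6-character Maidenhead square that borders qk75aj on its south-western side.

Longitude subsquare a = 0; −1 → -1, wraps to 23 = x, carry into square.
Longitude square 7; −1 → 6.
Latitude subsquare j = 9; −1 → 8 = i.

QK65xi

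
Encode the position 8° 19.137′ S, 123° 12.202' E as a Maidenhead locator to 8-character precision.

Shift to the Maidenhead origin (180°W, 90°S): lon 303.20337, lat 81.68105.
Field: 303.20337/20 → 15 → P, 81.68105/10 → 8 → I; chars PI.
Square: 3.20337/2 → 1, 1.68105/1 → 1; chars 11.
Subsquare: 1.20337/0.0833333 → 14 → o, 0.68105/0.0416667 → 16 → q; chars oq.
Extended square: 0.03670/0.00833333 → 4, 0.01438/0.00416667 → 3; chars 43.

PI11oq43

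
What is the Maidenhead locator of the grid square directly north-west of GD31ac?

GD21xd

Longitude subsquare a = 0; −1 → -1, wraps to 23 = x, carry into square.
Longitude square 3; −1 → 2.
Latitude subsquare c = 2; +1 → 3 = d.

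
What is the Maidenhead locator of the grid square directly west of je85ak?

Longitude subsquare a = 0; −1 → -1, wraps to 23 = x, carry into square.
Longitude square 8; −1 → 7.
The latitude characters are unchanged.

JE75xk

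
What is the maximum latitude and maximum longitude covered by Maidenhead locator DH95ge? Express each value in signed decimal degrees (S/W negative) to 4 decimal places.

Field D=3, H=7: +3·20° lon, +7·10° lat → SW at lon -120°, lat -20°.
Square 9, 5: +9·2° lon, +5·1° lat → SW at lon -102°, lat -15°.
Subsquare g=6, e=4: +6·0.0833333° lon, +4·0.0416667° lat → SW at lon -101.5°, lat -14.8333°.
Cell spans 0.0833333° lon × 0.0416667° lat. NE corner is SW corner plus one full cell.
latitude -14.7917, longitude -101.4167.

-14.7917, -101.4167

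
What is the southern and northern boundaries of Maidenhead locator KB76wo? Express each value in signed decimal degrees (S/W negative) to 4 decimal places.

Field K=10, B=1: +10·20° lon, +1·10° lat → SW at lon 20°, lat -80°.
Square 7, 6: +7·2° lon, +6·1° lat → SW at lon 34°, lat -74°.
Subsquare w=22, o=14: +22·0.0833333° lon, +14·0.0416667° lat → SW at lon 35.8333°, lat -73.4167°.
Cell spans 0.0833333° lon × 0.0416667° lat.
south -73.4167, north -73.3750.

-73.4167, -73.3750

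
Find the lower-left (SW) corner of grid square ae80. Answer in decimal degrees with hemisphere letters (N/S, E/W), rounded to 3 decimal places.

50.000° S, 164.000° W

Field A=0, E=4: +0·20° lon, +4·10° lat → SW at lon -180°, lat -50°.
Square 8, 0: +8·2° lon, +0·1° lat → SW at lon -164°, lat -50°.
latitude 50.000° S, longitude 164.000° W.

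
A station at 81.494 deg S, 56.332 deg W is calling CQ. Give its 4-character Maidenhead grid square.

GA18

Offset from 180°W / 90°S: lon 123.67°, lat 8.51°.
Field: lon ⌊123.67/20⌋ = 6 → G; lat ⌊8.51/10⌋ = 0 → A.
Square: lon ⌊3.67/2⌋ = 1; lat ⌊8.51/1⌋ = 8.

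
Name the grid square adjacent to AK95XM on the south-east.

BK05al

Longitude subsquare x = 23; +1 → 24, wraps to 0 = a, carry into square.
Longitude square 9; +1 → 10, wraps to 0, carry into field.
Longitude field A = 0; +1 → 1 = B.
Latitude subsquare m = 12; −1 → 11 = l.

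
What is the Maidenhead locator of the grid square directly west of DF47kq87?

DF47kq77

Longitude extended square 8; −1 → 7.
The latitude characters are unchanged.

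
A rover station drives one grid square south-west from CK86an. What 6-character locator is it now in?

CK76xm

Longitude subsquare a = 0; −1 → -1, wraps to 23 = x, carry into square.
Longitude square 8; −1 → 7.
Latitude subsquare n = 13; −1 → 12 = m.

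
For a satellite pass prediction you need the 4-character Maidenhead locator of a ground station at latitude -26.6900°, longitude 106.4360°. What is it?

Add 180° to longitude and 90° to latitude: 286.44, 63.31.
Field: 286.44/20 → 14 → O, 63.31/10 → 6 → G; chars OG.
Square: 6.44/2 → 3, 3.31/1 → 3; chars 33.

OG33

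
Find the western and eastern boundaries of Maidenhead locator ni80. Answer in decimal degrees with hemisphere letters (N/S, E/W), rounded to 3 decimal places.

Field N=13, I=8: +13·20° lon, +8·10° lat → SW at lon 80°, lat -10°.
Square 8, 0: +8·2° lon, +0·1° lat → SW at lon 96°, lat -10°.
Cell spans 2° lon × 1° lat.
west 96.000° E, east 98.000° E.

96.000° E, 98.000° E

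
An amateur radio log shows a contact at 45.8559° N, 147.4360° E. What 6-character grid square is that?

Shift to the Maidenhead origin (180°W, 90°S): lon 327.4360, lat 135.8559.
Field: lon ⌊327.4360/20⌋ = 16 → Q; lat ⌊135.8559/10⌋ = 13 → N.
Square: lon ⌊7.4360/2⌋ = 3; lat ⌊5.8559/1⌋ = 5.
Subsquare: lon ⌊1.4360/0.0833333⌋ = 17 → r; lat ⌊0.8559/0.0416667⌋ = 20 → u.

QN35ru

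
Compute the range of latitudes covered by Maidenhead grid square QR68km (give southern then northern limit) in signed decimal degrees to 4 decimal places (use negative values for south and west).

88.5000, 88.5417

Field Q=16, R=17: +16·20° lon, +17·10° lat → SW at lon 140°, lat 80°.
Square 6, 8: +6·2° lon, +8·1° lat → SW at lon 152°, lat 88°.
Subsquare k=10, m=12: +10·0.0833333° lon, +12·0.0416667° lat → SW at lon 152.833°, lat 88.5°.
Cell spans 0.0833333° lon × 0.0416667° lat.
south 88.5000, north 88.5417.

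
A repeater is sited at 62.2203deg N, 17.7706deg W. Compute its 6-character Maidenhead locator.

Shift to the Maidenhead origin (180°W, 90°S): lon 162.2294, lat 152.2203.
Field (20°×10°, letters A–R): 162.2294/20 → 8 → I, 152.2203/10 → 15 → P; chars IP.
Square (2°×1°, digits 0–9): 2.2294/2 → 1, 2.2203/1 → 2; chars 12.
Subsquare (5′×2.5′, letters a–x): 0.2294/0.0833333 → 2 → c, 0.2203/0.0416667 → 5 → f; chars cf.

IP12cf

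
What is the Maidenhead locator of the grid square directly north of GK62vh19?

GK62vi10

Latitude extended square 9; +1 → 10, wraps to 0, carry into subsquare.
Latitude subsquare h = 7; +1 → 8 = i.
The longitude characters are unchanged.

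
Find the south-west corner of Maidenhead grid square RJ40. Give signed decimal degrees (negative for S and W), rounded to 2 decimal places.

Field R=17, J=9: +17·20° lon, +9·10° lat → SW at lon 160°, lat 0°.
Square 4, 0: +4·2° lon, +0·1° lat → SW at lon 168°, lat 0°.
latitude 0.00, longitude 168.00.

0.00, 168.00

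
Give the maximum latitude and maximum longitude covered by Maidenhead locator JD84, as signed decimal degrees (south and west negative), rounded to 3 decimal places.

Field J=9, D=3: +9·20° lon, +3·10° lat → SW at lon 0°, lat -60°.
Square 8, 4: +8·2° lon, +4·1° lat → SW at lon 16°, lat -56°.
Cell spans 2° lon × 1° lat. NE corner is SW corner plus one full cell.
latitude -55.000, longitude 18.000.

-55.000, 18.000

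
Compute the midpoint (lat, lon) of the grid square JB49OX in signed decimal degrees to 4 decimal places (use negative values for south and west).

Field J=9, B=1: +9·20° lon, +1·10° lat → SW at lon 0°, lat -80°.
Square 4, 9: +4·2° lon, +9·1° lat → SW at lon 8°, lat -71°.
Subsquare o=14, x=23: +14·0.0833333° lon, +23·0.0416667° lat → SW at lon 9.16667°, lat -70.0417°.
Cell spans 0.0833333° lon × 0.0416667° lat. Centre is SW corner plus half of each.
latitude -70.0208, longitude 9.2083.

-70.0208, 9.2083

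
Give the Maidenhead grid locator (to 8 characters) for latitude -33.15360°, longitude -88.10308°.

EF56wu73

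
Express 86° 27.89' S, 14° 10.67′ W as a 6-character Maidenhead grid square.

IA23vm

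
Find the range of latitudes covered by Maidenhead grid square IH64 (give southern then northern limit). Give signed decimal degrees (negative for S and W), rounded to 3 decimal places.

-16.000, -15.000

Field I=8, H=7: +8·20° lon, +7·10° lat → SW at lon -20°, lat -20°.
Square 6, 4: +6·2° lon, +4·1° lat → SW at lon -8°, lat -16°.
Cell spans 2° lon × 1° lat.
south -16.000, north -15.000.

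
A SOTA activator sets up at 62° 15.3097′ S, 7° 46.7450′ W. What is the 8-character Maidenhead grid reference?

Shift to the Maidenhead origin (180°W, 90°S): lon 172.22092, lat 27.74484.
Field (20°×10°, letters A–R): 172.22092/20 → 8 → I, 27.74484/10 → 2 → C; chars IC.
Square (2°×1°, digits 0–9): 12.22092/2 → 6, 7.74484/1 → 7; chars 67.
Subsquare (5′×2.5′, letters a–x): 0.22092/0.0833333 → 2 → c, 0.74484/0.0416667 → 17 → r; chars cr.
Extended square (30″×15″, digits 0–9): 0.05425/0.00833333 → 6, 0.03651/0.00416667 → 8; chars 68.

IC67cr68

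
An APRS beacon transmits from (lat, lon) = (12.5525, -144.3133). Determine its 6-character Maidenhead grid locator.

BK72un

Offset from 180°W / 90°S: lon 35.6867°, lat 102.5525°.
Field: 35.6867/20 → 1 → B, 102.5525/10 → 10 → K; chars BK.
Square: 15.6867/2 → 7, 2.5525/1 → 2; chars 72.
Subsquare: 1.6867/0.0833333 → 20 → u, 0.5525/0.0416667 → 13 → n; chars un.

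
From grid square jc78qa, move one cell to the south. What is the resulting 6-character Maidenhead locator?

JC77qx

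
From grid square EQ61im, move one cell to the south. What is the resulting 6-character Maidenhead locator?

Latitude subsquare m = 12; −1 → 11 = l.
The longitude characters are unchanged.

EQ61il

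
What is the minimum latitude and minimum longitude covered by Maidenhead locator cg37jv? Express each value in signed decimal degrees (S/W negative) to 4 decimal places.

Field C=2, G=6: +2·20° lon, +6·10° lat → SW at lon -140°, lat -30°.
Square 3, 7: +3·2° lon, +7·1° lat → SW at lon -134°, lat -23°.
Subsquare j=9, v=21: +9·0.0833333° lon, +21·0.0416667° lat → SW at lon -133.25°, lat -22.125°.
latitude -22.1250, longitude -133.2500.

-22.1250, -133.2500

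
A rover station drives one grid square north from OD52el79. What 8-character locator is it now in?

OD52em70

Latitude extended square 9; +1 → 10, wraps to 0, carry into subsquare.
Latitude subsquare l = 11; +1 → 12 = m.
The longitude characters are unchanged.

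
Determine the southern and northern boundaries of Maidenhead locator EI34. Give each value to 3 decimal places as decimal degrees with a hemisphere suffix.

6.000° S, 5.000° S

Field E=4, I=8: +4·20° lon, +8·10° lat → SW at lon -100°, lat -10°.
Square 3, 4: +3·2° lon, +4·1° lat → SW at lon -94°, lat -6°.
Cell spans 2° lon × 1° lat.
south 6.000° S, north 5.000° S.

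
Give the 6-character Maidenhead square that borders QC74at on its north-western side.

Longitude subsquare a = 0; −1 → -1, wraps to 23 = x, carry into square.
Longitude square 7; −1 → 6.
Latitude subsquare t = 19; +1 → 20 = u.

QC64xu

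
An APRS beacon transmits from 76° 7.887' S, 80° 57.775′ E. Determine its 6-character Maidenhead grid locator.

NB03lu

Offset from 180°W / 90°S: lon 260.9629°, lat 13.8685°.
Field (20°×10°, letters A–R): lon ⌊260.9629/20⌋ = 13 → N; lat ⌊13.8685/10⌋ = 1 → B.
Square (2°×1°, digits 0–9): lon ⌊0.9629/2⌋ = 0; lat ⌊3.8685/1⌋ = 3.
Subsquare (5′×2.5′, letters a–x): lon ⌊0.9629/0.0833333⌋ = 11 → l; lat ⌊0.8685/0.0416667⌋ = 20 → u.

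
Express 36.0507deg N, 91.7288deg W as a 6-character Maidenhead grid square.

Offset from 180°W / 90°S: lon 88.2712°, lat 126.0507°.
Field: lon ⌊88.2712/20⌋ = 4 → E; lat ⌊126.0507/10⌋ = 12 → M.
Square: lon ⌊8.2712/2⌋ = 4; lat ⌊6.0507/1⌋ = 6.
Subsquare: lon ⌊0.2712/0.0833333⌋ = 3 → d; lat ⌊0.0507/0.0416667⌋ = 1 → b.

EM46db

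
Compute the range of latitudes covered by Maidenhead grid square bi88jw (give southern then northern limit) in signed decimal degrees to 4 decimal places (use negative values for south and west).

-1.0833, -1.0417

Field B=1, I=8: +1·20° lon, +8·10° lat → SW at lon -160°, lat -10°.
Square 8, 8: +8·2° lon, +8·1° lat → SW at lon -144°, lat -2°.
Subsquare j=9, w=22: +9·0.0833333° lon, +22·0.0416667° lat → SW at lon -143.25°, lat -1.08333°.
Cell spans 0.0833333° lon × 0.0416667° lat.
south -1.0833, north -1.0417.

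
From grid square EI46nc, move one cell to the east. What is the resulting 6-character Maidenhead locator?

EI46oc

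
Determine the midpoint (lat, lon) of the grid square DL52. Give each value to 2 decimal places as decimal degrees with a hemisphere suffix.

22.50° N, 109.00° W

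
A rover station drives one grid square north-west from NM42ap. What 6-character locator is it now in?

NM32xq

Longitude subsquare a = 0; −1 → -1, wraps to 23 = x, carry into square.
Longitude square 4; −1 → 3.
Latitude subsquare p = 15; +1 → 16 = q.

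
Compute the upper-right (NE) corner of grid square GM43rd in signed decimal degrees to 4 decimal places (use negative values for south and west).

33.1667, -50.5000

Field G=6, M=12: +6·20° lon, +12·10° lat → SW at lon -60°, lat 30°.
Square 4, 3: +4·2° lon, +3·1° lat → SW at lon -52°, lat 33°.
Subsquare r=17, d=3: +17·0.0833333° lon, +3·0.0416667° lat → SW at lon -50.5833°, lat 33.125°.
Cell spans 0.0833333° lon × 0.0416667° lat. NE corner is SW corner plus one full cell.
latitude 33.1667, longitude -50.5000.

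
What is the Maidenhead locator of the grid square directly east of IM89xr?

Longitude subsquare x = 23; +1 → 24, wraps to 0 = a, carry into square.
Longitude square 8; +1 → 9.
The latitude characters are unchanged.

IM99ar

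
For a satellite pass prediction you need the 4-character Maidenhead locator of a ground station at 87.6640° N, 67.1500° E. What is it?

MR37

Shift to the Maidenhead origin (180°W, 90°S): lon 247.15, lat 177.66.
Field: lon ⌊247.15/20⌋ = 12 → M; lat ⌊177.66/10⌋ = 17 → R.
Square: lon ⌊7.15/2⌋ = 3; lat ⌊7.66/1⌋ = 7.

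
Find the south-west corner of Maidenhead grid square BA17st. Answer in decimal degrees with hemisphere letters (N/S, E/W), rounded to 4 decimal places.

Field B=1, A=0: +1·20° lon, +0·10° lat → SW at lon -160°, lat -90°.
Square 1, 7: +1·2° lon, +7·1° lat → SW at lon -158°, lat -83°.
Subsquare s=18, t=19: +18·0.0833333° lon, +19·0.0416667° lat → SW at lon -156.5°, lat -82.2083°.
latitude 82.2083° S, longitude 156.5000° W.

82.2083° S, 156.5000° W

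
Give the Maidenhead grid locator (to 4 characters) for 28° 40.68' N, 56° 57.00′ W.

GL18

Offset from 180°W / 90°S: lon 123.05°, lat 118.68°.
Field: lon ⌊123.05/20⌋ = 6 → G; lat ⌊118.68/10⌋ = 11 → L.
Square: lon ⌊3.05/2⌋ = 1; lat ⌊8.68/1⌋ = 8.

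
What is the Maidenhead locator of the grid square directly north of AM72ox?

AM73oa

Latitude subsquare x = 23; +1 → 24, wraps to 0 = a, carry into square.
Latitude square 2; +1 → 3.
The longitude characters are unchanged.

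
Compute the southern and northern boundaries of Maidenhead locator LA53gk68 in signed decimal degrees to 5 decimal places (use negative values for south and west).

-86.55000, -86.54583

Field L=11, A=0: +11·20° lon, +0·10° lat → SW at lon 40°, lat -90°.
Square 5, 3: +5·2° lon, +3·1° lat → SW at lon 50°, lat -87°.
Subsquare g=6, k=10: +6·0.0833333° lon, +10·0.0416667° lat → SW at lon 50.5°, lat -86.5833°.
Extended square 6, 8: +6·0.00833333° lon, +8·0.00416667° lat → SW at lon 50.55°, lat -86.55°.
Cell spans 0.00833333° lon × 0.00416667° lat.
south -86.55000, north -86.54583.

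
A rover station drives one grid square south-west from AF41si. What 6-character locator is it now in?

AF41rh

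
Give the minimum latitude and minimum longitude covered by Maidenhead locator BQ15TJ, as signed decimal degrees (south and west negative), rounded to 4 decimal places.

75.3750, -156.4167

Field B=1, Q=16: +1·20° lon, +16·10° lat → SW at lon -160°, lat 70°.
Square 1, 5: +1·2° lon, +5·1° lat → SW at lon -158°, lat 75°.
Subsquare t=19, j=9: +19·0.0833333° lon, +9·0.0416667° lat → SW at lon -156.417°, lat 75.375°.
latitude 75.3750, longitude -156.4167.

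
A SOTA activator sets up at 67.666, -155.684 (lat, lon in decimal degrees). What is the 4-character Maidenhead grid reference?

Offset from 180°W / 90°S: lon 24.32°, lat 157.67°.
Field (20°×10°, letters A–R): 24.32/20 → 1 → B, 157.67/10 → 15 → P; chars BP.
Square (2°×1°, digits 0–9): 4.32/2 → 2, 7.67/1 → 7; chars 27.

BP27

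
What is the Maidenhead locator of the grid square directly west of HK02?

Longitude square 0; −1 → -1, wraps to 9, carry into field.
Longitude field H = 7; −1 → 6 = G.
The latitude characters are unchanged.

GK92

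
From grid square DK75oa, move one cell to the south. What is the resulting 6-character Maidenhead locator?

Latitude subsquare a = 0; −1 → -1, wraps to 23 = x, carry into square.
Latitude square 5; −1 → 4.
The longitude characters are unchanged.

DK74ox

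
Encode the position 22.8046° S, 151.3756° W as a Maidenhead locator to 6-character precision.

Add 180° to longitude and 90° to latitude: 28.6244, 67.1954.
Field: lon ⌊28.6244/20⌋ = 1 → B; lat ⌊67.1954/10⌋ = 6 → G.
Square: lon ⌊8.6244/2⌋ = 4; lat ⌊7.1954/1⌋ = 7.
Subsquare: lon ⌊0.6244/0.0833333⌋ = 7 → h; lat ⌊0.1954/0.0416667⌋ = 4 → e.

BG47he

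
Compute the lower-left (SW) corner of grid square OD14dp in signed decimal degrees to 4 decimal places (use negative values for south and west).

-55.3750, 102.2500

Field O=14, D=3: +14·20° lon, +3·10° lat → SW at lon 100°, lat -60°.
Square 1, 4: +1·2° lon, +4·1° lat → SW at lon 102°, lat -56°.
Subsquare d=3, p=15: +3·0.0833333° lon, +15·0.0416667° lat → SW at lon 102.25°, lat -55.375°.
latitude -55.3750, longitude 102.2500.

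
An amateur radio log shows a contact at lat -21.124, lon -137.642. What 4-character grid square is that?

CG18

Offset from 180°W / 90°S: lon 42.36°, lat 68.88°.
Field: 42.36/20 → 2 → C, 68.88/10 → 6 → G; chars CG.
Square: 2.36/2 → 1, 8.88/1 → 8; chars 18.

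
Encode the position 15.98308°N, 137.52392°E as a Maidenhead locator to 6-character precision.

Add 180° to longitude and 90° to latitude: 317.5239, 105.9831.
Field: 317.5239/20 → 15 → P, 105.9831/10 → 10 → K; chars PK.
Square: 17.5239/2 → 8, 5.9831/1 → 5; chars 85.
Subsquare: 1.5239/0.0833333 → 18 → s, 0.9831/0.0416667 → 23 → x; chars sx.

PK85sx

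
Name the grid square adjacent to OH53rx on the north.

Latitude subsquare x = 23; +1 → 24, wraps to 0 = a, carry into square.
Latitude square 3; +1 → 4.
The longitude characters are unchanged.

OH54ra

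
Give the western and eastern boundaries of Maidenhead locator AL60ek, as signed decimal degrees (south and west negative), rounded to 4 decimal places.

Field A=0, L=11: +0·20° lon, +11·10° lat → SW at lon -180°, lat 20°.
Square 6, 0: +6·2° lon, +0·1° lat → SW at lon -168°, lat 20°.
Subsquare e=4, k=10: +4·0.0833333° lon, +10·0.0416667° lat → SW at lon -167.667°, lat 20.4167°.
Cell spans 0.0833333° lon × 0.0416667° lat.
west -167.6667, east -167.5833.

-167.6667, -167.5833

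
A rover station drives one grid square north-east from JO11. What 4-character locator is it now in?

Longitude square 1; +1 → 2.
Latitude square 1; +1 → 2.

JO22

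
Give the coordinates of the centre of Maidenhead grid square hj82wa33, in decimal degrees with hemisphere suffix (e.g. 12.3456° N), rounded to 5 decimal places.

2.01458° N, 22.13750° W

Field H=7, J=9: +7·20° lon, +9·10° lat → SW at lon -40°, lat 0°.
Square 8, 2: +8·2° lon, +2·1° lat → SW at lon -24°, lat 2°.
Subsquare w=22, a=0: +22·0.0833333° lon, +0·0.0416667° lat → SW at lon -22.1667°, lat 2°.
Extended square 3, 3: +3·0.00833333° lon, +3·0.00416667° lat → SW at lon -22.1417°, lat 2.0125°.
Cell spans 0.00833333° lon × 0.00416667° lat. Centre is SW corner plus half of each.
latitude 2.01458° N, longitude 22.13750° W.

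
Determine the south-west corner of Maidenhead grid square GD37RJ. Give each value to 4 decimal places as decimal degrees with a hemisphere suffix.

52.6250° S, 52.5833° W

Field G=6, D=3: +6·20° lon, +3·10° lat → SW at lon -60°, lat -60°.
Square 3, 7: +3·2° lon, +7·1° lat → SW at lon -54°, lat -53°.
Subsquare r=17, j=9: +17·0.0833333° lon, +9·0.0416667° lat → SW at lon -52.5833°, lat -52.625°.
latitude 52.6250° S, longitude 52.5833° W.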